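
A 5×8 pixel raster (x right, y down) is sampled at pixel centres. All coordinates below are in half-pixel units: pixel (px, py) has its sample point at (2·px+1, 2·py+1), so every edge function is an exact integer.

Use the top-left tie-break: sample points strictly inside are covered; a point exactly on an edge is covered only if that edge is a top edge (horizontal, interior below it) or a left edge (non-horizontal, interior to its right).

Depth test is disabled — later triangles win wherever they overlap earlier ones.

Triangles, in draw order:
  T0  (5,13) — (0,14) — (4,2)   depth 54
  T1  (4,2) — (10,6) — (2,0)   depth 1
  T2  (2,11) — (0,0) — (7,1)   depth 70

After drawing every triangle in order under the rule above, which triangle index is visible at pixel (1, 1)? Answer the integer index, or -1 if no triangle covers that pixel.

T0:
  2·area = 56
  edge (5, 13)→(0, 14): d=(-5,1) right/bottom  bias=-1
  edge (0, 14)→(4, 2): d=(4,-12) top-left  bias=+0
  edge (4, 2)→(5, 13): d=(1,11) right/bottom  bias=-1
    (1,2)@(3, 5): e=[42,0,14] → █  [on edge]
    (2,2)@(5, 5): e=[40,24,-8] → ·
    (1,3)@(3, 7): e=[32,8,16] → █
    (2,3)@(5, 7): e=[30,32,-6] → ·
    (1,4)@(3, 9): e=[22,16,18] → █
    (2,4)@(5, 9): e=[20,40,-4] → ·
    (0,5)@(1, 11): e=[14,0,42] → █  [on edge]
    (2,5)@(5, 11): e=[10,48,-2] → ·
    (0,6)@(1, 13): e=[4,8,44] → █
    (2,6)@(5, 13): e=[0,56,0] → ·  [on edge]
    (0,7)@(1, 15): e=[-6,16,46] → ·
    (1,7)@(3, 15): e=[-8,40,24] → ·
  covered (7 px):
    · · · · ·
    · · · · ·
    · █ · · ·
    · █ · · ·
    · █ · · ·
    █ █ · · ·
    █ █ · · ·
    · · · · ·
T1:
  2·area = 4  (B↔C swapped to make it positive)
  edge (4, 2)→(2, 0): d=(-2,-2) top-left  bias=+0
  edge (2, 0)→(10, 6): d=(8,6) right/bottom  bias=-1
  edge (10, 6)→(4, 2): d=(-6,-4) top-left  bias=+0
    (1,0)@(3, 1): e=[0,2,2] → █  [on edge]
    (2,0)@(5, 1): e=[4,-10,10] → ·
    (1,1)@(3, 3): e=[-4,18,-10] → ·
    (2,1)@(5, 3): e=[0,6,-2] → ·  [on edge]
    (3,2)@(7, 5): e=[0,10,-6] → ·  [on edge]
    (4,3)@(9, 7): e=[0,14,-10] → ·  [on edge]
  covered (1 px):
    · █ · · ·
    · · · · ·
    · · · · ·
    · · · · ·
    · · · · ·
    · · · · ·
    · · · · ·
    · · · · ·
T2:
  2·area = 75
  edge (2, 11)→(0, 0): d=(-2,-11) top-left  bias=+0
  edge (0, 0)→(7, 1): d=(7,1) right/bottom  bias=-1
  edge (7, 1)→(2, 11): d=(-5,10) right/bottom  bias=-1
    (0,0)@(1, 1): e=[9,6,60] → █
    (1,0)@(3, 1): e=[31,4,40] → █
    (2,0)@(5, 1): e=[53,2,20] → █
    (3,0)@(7, 1): e=[75,0,0] → ·  [on edge]
    (0,1)@(1, 3): e=[5,20,50] → █
    (3,1)@(7, 3): e=[71,14,-10] → ·
    (0,2)@(1, 5): e=[1,34,40] → █
    (2,2)@(5, 5): e=[45,30,0] → ·  [on edge]
    (0,3)@(1, 7): e=[-3,48,30] → ·
    (1,3)@(3, 7): e=[19,46,10] → █
    (2,3)@(5, 7): e=[41,44,-10] → ·
    (1,4)@(3, 9): e=[15,60,0] → ·  [on edge]
    (0,6)@(1, 13): e=[-15,90,0] → ·  [on edge]
  covered (9 px):
    █ █ █ · ·
    █ █ █ · ·
    █ █ · · ·
    · █ · · ·
    · · · · ·
    · · · · ·
    · · · · ·
    · · · · ·

Z-buffer (winner per pixel, '.' = empty):
  2 2 2 . .
  2 2 2 . .
  2 2 . . .
  . 2 . . .
  . 0 . . .
  0 0 . . .
  0 0 . . .
  . . . . .

Answer: 2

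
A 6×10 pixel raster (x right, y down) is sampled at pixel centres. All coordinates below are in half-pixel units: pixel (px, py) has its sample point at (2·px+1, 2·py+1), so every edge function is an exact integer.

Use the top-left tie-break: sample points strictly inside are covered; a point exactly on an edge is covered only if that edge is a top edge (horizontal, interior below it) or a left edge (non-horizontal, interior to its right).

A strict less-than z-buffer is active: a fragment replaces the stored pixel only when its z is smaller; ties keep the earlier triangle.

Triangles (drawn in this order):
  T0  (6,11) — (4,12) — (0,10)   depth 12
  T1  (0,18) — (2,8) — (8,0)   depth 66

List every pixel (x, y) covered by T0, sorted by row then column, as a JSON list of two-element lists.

T0:
  2·area = 8
  edge (6, 11)→(4, 12): d=(-2,1) right/bottom  bias=-1
  edge (4, 12)→(0, 10): d=(-4,-2) top-left  bias=+0
  edge (0, 10)→(6, 11): d=(6,1) right/bottom  bias=-1
    (1,5)@(3, 11): e=[3,2,3] → #
    (2,5)@(5, 11): e=[1,6,1] → #
    (3,5)@(7, 11): e=[-1,10,-1] → ·
    (1,6)@(3, 13): e=[-1,-6,15] → ·
    (2,6)@(5, 13): e=[-3,-2,13] → ·
  covered (2 px):
    · · · · · ·
    · · · · · ·
    · · · · · ·
    · · · · · ·
    · · · · · ·
    · # # · · ·
    · · · · · ·
    · · · · · ·
    · · · · · ·
    · · · · · ·
T1:
  2·area = 44
  edge (0, 18)→(2, 8): d=(2,-10) top-left  bias=+0
  edge (2, 8)→(8, 0): d=(6,-8) top-left  bias=+0
  edge (8, 0)→(0, 18): d=(-8,18) right/bottom  bias=-1
    (1,1)@(3, 3): e=[0,-22,66] → ·  [on edge]
    (2,2)@(5, 5): e=[24,6,14] → #
    (3,2)@(7, 5): e=[44,22,-22] → ·
    (1,3)@(3, 7): e=[8,2,34] → #
    (2,3)@(5, 7): e=[28,18,-2] → ·
    (1,4)@(3, 9): e=[12,14,18] → #
    (2,4)@(5, 9): e=[32,30,-18] → ·
    (1,5)@(3, 11): e=[16,26,2] → #
    (2,5)@(5, 11): e=[36,42,-34] → ·
    (0,6)@(1, 13): e=[0,22,22] → #  [on edge]
    (1,6)@(3, 13): e=[20,38,-14] → ·
    (0,7)@(1, 15): e=[4,34,6] → #
  covered (6 px):
    · · · · · ·
    · · · · · ·
    · · # · · ·
    · # · · · ·
    · # · · · ·
    · # · · · ·
    # · · · · ·
    # · · · · ·
    · · · · · ·
    · · · · · ·

Final: [[1,5],[2,5]]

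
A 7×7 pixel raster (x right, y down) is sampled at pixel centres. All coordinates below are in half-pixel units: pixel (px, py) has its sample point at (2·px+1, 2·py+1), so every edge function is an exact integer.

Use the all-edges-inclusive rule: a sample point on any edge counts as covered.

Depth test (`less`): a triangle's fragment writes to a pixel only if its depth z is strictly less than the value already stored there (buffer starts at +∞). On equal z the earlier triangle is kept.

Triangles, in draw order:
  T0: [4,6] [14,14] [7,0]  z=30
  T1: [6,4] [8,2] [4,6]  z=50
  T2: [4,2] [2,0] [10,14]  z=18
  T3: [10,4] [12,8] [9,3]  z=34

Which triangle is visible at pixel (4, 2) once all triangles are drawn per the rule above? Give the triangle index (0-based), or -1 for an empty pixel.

T0:
  2·area = 84  (B↔C swapped to make it positive)
  edge (4, 6)→(7, 0): d=(3,-6) inclusive
  edge (7, 0)→(14, 14): d=(7,14) inclusive
  edge (14, 14)→(4, 6): d=(-10,-8) inclusive
    (3,0)@(7, 1): e=[3,7,74] → #
    (4,0)@(9, 1): e=[15,-21,90] → ·
    (3,1)@(7, 3): e=[9,21,54] → #
    (4,1)@(9, 3): e=[21,-7,70] → ·
    (2,2)@(5, 5): e=[3,63,18] → #
    (4,2)@(9, 5): e=[27,7,50] → #
    (5,2)@(11, 5): e=[39,-21,66] → ·
    (2,3)@(5, 7): e=[9,77,-2] → ·
    (3,3)@(7, 7): e=[21,49,14] → #
    (5,3)@(11, 7): e=[45,-7,46] → ·
    (3,4)@(7, 9): e=[27,63,-6] → ·
    (4,4)@(9, 9): e=[39,35,10] → #
  covered (11 px):
    · · · # · · ·
    · · · # · · ·
    · · # # # · ·
    · · · # # · ·
    · · · · # # ·
    · · · · · # ·
    · · · · · · #
T1:
  degenerate (2·area = 0) — covers nothing
T2:
  2·area = 12  (B↔C swapped to make it positive)
  edge (4, 2)→(10, 14): d=(6,12) inclusive
  edge (10, 14)→(2, 0): d=(-8,-14) inclusive
  edge (2, 0)→(4, 2): d=(2,2) inclusive
    (1,0)@(3, 1): e=[6,6,0] → #  [on edge]
    (2,0)@(5, 1): e=[-18,34,-4] → ·
    (1,1)@(3, 3): e=[18,-10,4] → ·
    (2,1)@(5, 3): e=[-6,18,0] → ·  [on edge]
    (2,2)@(5, 5): e=[6,2,4] → #
    (3,2)@(7, 5): e=[-18,30,0] → ·  [on edge]
    (2,3)@(5, 7): e=[18,-14,8] → ·
    (4,3)@(9, 7): e=[-30,42,0] → ·  [on edge]
    (5,4)@(11, 9): e=[-42,54,0] → ·  [on edge]
    (6,5)@(13, 11): e=[-54,66,0] → ·  [on edge]
  covered (2 px):
    · # · · · · ·
    · · · · · · ·
    · · # · · · ·
    · · · · · · ·
    · · · · · · ·
    · · · · · · ·
    · · · · · · ·
T3:
  2·area = 2
  edge (10, 4)→(12, 8): d=(2,4) inclusive
  edge (12, 8)→(9, 3): d=(-3,-5) inclusive
  edge (9, 3)→(10, 4): d=(1,1) inclusive
    (3,0)@(7, 1): e=[6,-4,0] → ·  [on edge]
    (4,1)@(9, 3): e=[2,0,0] → #  [on edge]
    (5,1)@(11, 3): e=[-6,10,-2] → ·
    (4,2)@(9, 5): e=[6,-6,2] → ·
    (5,2)@(11, 5): e=[-2,4,0] → ·  [on edge]
    (6,3)@(13, 7): e=[-6,8,0] → ·  [on edge]
  covered (1 px):
    · · · · · · ·
    · · · · # · ·
    · · · · · · ·
    · · · · · · ·
    · · · · · · ·
    · · · · · · ·
    · · · · · · ·

Z-buffer (winner per pixel, '.' = empty):
  . 2 . 0 . . .
  . . . 0 3 . .
  . . 2 0 0 . .
  . . . 0 0 . .
  . . . . 0 0 .
  . . . . . 0 .
  . . . . . . 0

Answer: 0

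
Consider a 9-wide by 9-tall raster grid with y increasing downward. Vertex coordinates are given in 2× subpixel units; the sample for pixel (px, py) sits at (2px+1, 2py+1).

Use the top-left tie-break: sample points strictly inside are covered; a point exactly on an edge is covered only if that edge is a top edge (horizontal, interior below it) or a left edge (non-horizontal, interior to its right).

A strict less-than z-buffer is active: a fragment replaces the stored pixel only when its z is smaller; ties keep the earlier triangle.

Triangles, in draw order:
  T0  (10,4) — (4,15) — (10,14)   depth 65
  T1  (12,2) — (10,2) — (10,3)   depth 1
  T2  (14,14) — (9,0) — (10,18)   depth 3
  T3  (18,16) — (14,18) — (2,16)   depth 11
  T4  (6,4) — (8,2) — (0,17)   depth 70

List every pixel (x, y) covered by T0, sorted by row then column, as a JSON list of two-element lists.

T0:
  2·area = 60  (B↔C swapped to make it positive)
  edge (10, 4)→(10, 14): d=(0,10) right/bottom  bias=-1
  edge (10, 14)→(4, 15): d=(-6,1) right/bottom  bias=-1
  edge (4, 15)→(10, 4): d=(6,-11) top-left  bias=+0
    (4,3)@(9, 7): e=[10,43,7] → X
    (5,3)@(11, 7): e=[-10,41,29] → .
    (4,4)@(9, 9): e=[10,31,19] → X
    (5,4)@(11, 9): e=[-10,29,41] → .
    (3,5)@(7, 11): e=[30,21,9] → X
    (5,5)@(11, 11): e=[-10,17,53] → .
    (3,6)@(7, 13): e=[30,9,21] → X
    (5,6)@(11, 13): e=[-10,5,65] → .
    (3,7)@(7, 15): e=[30,-3,33] → .
    (4,7)@(9, 15): e=[10,-5,55] → .
  covered (6 px):
    . . . . . . . . .
    . . . . . . . . .
    . . . . . . . . .
    . . . . X . . . .
    . . . . X . . . .
    . . . X X . . . .
    . . . X X . . . .
    . . . . . . . . .
    . . . . . . . . .
T1:
  2·area = 2  (B↔C swapped to make it positive)
  edge (12, 2)→(10, 3): d=(-2,1) right/bottom  bias=-1
  edge (10, 3)→(10, 2): d=(0,-1) top-left  bias=+0
  edge (10, 2)→(12, 2): d=(2,0) top-left  bias=+0
  covered (0 px):
    . . . . . . . . .
    . . . . . . . . .
    . . . . . . . . .
    . . . . . . . . .
    . . . . . . . . .
    . . . . . . . . .
    . . . . . . . . .
    . . . . . . . . .
    . . . . . . . . .
T2:
  2·area = 76  (B↔C swapped to make it positive)
  edge (14, 14)→(10, 18): d=(-4,4) right/bottom  bias=-1
  edge (10, 18)→(9, 0): d=(-1,-18) top-left  bias=+0
  edge (9, 0)→(14, 14): d=(5,14) right/bottom  bias=-1
    (5,3)@(11, 7): e=[40,29,7] → X
    (6,3)@(13, 7): e=[32,65,-21] → .
    (5,4)@(11, 9): e=[32,27,17] → X
    (6,4)@(13, 9): e=[24,63,-11] → .
    (5,5)@(11, 11): e=[24,25,27] → X
    (6,5)@(13, 11): e=[16,61,-1] → .
    (8,5)@(17, 11): e=[0,133,-57] → .  [on edge]
    (5,6)@(11, 13): e=[16,23,37] → X
    (6,6)@(13, 13): e=[8,59,9] → X
    (7,6)@(15, 13): e=[0,95,-19] → .  [on edge]
    (5,7)@(11, 15): e=[8,21,47] → X
    (6,7)@(13, 15): e=[0,57,19] → .  [on edge]
    (5,8)@(11, 17): e=[0,19,57] → .  [on edge]
  covered (6 px):
    . . . . . . . . .
    . . . . . . . . .
    . . . . . . . . .
    . . . . . X . . .
    . . . . . X . . .
    . . . . . X . . .
    . . . . . X X . .
    . . . . . X . . .
    . . . . . . . . .
T3:
  2·area = 32
  edge (18, 16)→(14, 18): d=(-4,2) right/bottom  bias=-1
  edge (14, 18)→(2, 16): d=(-12,-2) top-left  bias=+0
  edge (2, 16)→(18, 16): d=(16,0) top-left  bias=+0
    (4,8)@(9, 17): e=[14,2,16] → X
    (5,8)@(11, 17): e=[10,6,16] → X
    (6,8)@(13, 17): e=[6,10,16] → X
    (7,8)@(15, 17): e=[2,14,16] → X
    (8,8)@(17, 17): e=[-2,18,16] → .
  covered (4 px):
    . . . . . . . . .
    . . . . . . . . .
    . . . . . . . . .
    . . . . . . . . .
    . . . . . . . . .
    . . . . . . . . .
    . . . . . . . . .
    . . . . . . . . .
    . . . . X X X X .
T4:
  2·area = 14
  edge (6, 4)→(8, 2): d=(2,-2) top-left  bias=+0
  edge (8, 2)→(0, 17): d=(-8,15) right/bottom  bias=-1
  edge (0, 17)→(6, 4): d=(6,-13) top-left  bias=+0
    (4,0)@(9, 1): e=[0,-7,21] → .  [on edge]
    (3,1)@(7, 3): e=[0,7,7] → X  [on edge]
    (4,1)@(9, 3): e=[4,-23,33] → .
    (2,2)@(5, 5): e=[0,21,-7] → .  [on edge]
    (3,2)@(7, 5): e=[4,-9,19] → .
    (1,3)@(3, 7): e=[0,35,-21] → .  [on edge]
    (2,3)@(5, 7): e=[4,5,5] → X
    (3,3)@(7, 7): e=[8,-25,31] → .
    (0,4)@(1, 9): e=[0,49,-35] → .  [on edge]
    (2,4)@(5, 9): e=[8,-11,17] → .
    (1,5)@(3, 11): e=[8,3,3] → X
    (2,5)@(5, 11): e=[12,-27,29] → .
  covered (4 px):
    . . . . . . . . .
    . . . X . . . . .
    . . . . . . . . .
    . . X . . . . . .
    . . . . . . . . .
    . X . . . . . . .
    . . . . . . . . .
    X . . . . . . . .
    . . . . . . . . .

Answer: [[4,3],[4,4],[3,5],[4,5],[3,6],[4,6]]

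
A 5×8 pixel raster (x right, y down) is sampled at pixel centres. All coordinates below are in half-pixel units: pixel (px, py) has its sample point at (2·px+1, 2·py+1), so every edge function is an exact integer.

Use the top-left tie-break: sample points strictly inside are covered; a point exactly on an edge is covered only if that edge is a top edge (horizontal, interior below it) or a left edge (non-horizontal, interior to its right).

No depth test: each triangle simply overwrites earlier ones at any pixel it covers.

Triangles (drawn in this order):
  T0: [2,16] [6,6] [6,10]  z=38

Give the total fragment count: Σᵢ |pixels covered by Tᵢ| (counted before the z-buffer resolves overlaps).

T0:
  2·area = 16
  edge (2, 16)→(6, 6): d=(4,-10) top-left  bias=+0
  edge (6, 6)→(6, 10): d=(0,4) right/bottom  bias=-1
  edge (6, 10)→(2, 16): d=(-4,6) right/bottom  bias=-1
    (2,4)@(5, 9): e=[2,4,10] → #
    (3,4)@(7, 9): e=[22,-4,-2] → ·
    (2,5)@(5, 11): e=[10,4,2] → #
    (3,5)@(7, 11): e=[30,-4,-10] → ·
    (2,6)@(5, 13): e=[18,4,-6] → ·
  covered (2 px):
    · · · · ·
    · · · · ·
    · · · · ·
    · · · · ·
    · · # · ·
    · · # · ·
    · · · · ·
    · · · · ·

Result: 2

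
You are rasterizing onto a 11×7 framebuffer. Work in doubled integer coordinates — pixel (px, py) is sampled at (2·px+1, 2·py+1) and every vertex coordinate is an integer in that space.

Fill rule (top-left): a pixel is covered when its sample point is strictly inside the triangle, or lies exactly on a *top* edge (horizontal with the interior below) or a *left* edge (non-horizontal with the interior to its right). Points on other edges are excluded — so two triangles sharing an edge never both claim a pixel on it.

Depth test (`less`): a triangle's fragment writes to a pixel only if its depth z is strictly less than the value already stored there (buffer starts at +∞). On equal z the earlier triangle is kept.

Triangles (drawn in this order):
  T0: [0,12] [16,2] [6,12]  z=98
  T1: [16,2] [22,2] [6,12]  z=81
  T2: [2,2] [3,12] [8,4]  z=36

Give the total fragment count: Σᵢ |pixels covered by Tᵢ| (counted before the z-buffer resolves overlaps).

T0:
  2·area = 60
  edge (0, 12)→(16, 2): d=(16,-10) top-left  bias=+0
  edge (16, 2)→(6, 12): d=(-10,10) right/bottom  bias=-1
  edge (6, 12)→(0, 12): d=(-6,0) right/bottom  bias=-1
    (8,0)@(17, 1): e=[-6,0,66] → .  [on edge]
    (7,1)@(15, 3): e=[6,0,54] → .  [on edge]
    (6,2)@(13, 5): e=[18,0,42] → .  [on edge]
    (4,3)@(9, 7): e=[10,20,30] → X
    (5,3)@(11, 7): e=[30,0,30] → .  [on edge]
    (2,4)@(5, 9): e=[2,40,18] → X
    (3,4)@(7, 9): e=[22,20,18] → X
    (4,4)@(9, 9): e=[42,0,18] → .  [on edge]
    (1,5)@(3, 11): e=[14,40,6] → X
    (3,5)@(7, 11): e=[54,0,6] → .  [on edge]
    (1,6)@(3, 13): e=[46,20,-6] → .
    (2,6)@(5, 13): e=[66,0,-6] → .  [on edge]
  covered (5 px):
    . . . . . . . . . . .
    . . . . . . . . . . .
    . . . . . . . . . . .
    . . . . X . . . . . .
    . . X X . . . . . . .
    . X X . . . . . . . .
    . . . . . . . . . . .
T1:
  2·area = 60
  edge (16, 2)→(22, 2): d=(6,0) top-left  bias=+0
  edge (22, 2)→(6, 12): d=(-16,10) right/bottom  bias=-1
  edge (6, 12)→(16, 2): d=(10,-10) top-left  bias=+0
    (8,0)@(17, 1): e=[-6,66,0] → .  [on edge]
    (7,1)@(15, 3): e=[6,54,0] → X  [on edge]
    (8,1)@(17, 3): e=[6,34,20] → X
    (9,1)@(19, 3): e=[6,14,40] → X
    (10,1)@(21, 3): e=[6,-6,60] → .
    (6,2)@(13, 5): e=[18,42,0] → X  [on edge]
    (9,2)@(19, 5): e=[18,-18,60] → .
    (5,3)@(11, 7): e=[30,30,0] → X  [on edge]
    (7,3)@(15, 7): e=[30,-10,40] → .
    (8,3)@(17, 7): e=[30,-30,60] → .
    (4,4)@(9, 9): e=[42,18,0] → X  [on edge]
    (5,4)@(11, 9): e=[42,-2,20] → .
    (3,5)@(7, 11): e=[54,6,0] → X  [on edge]
    (2,6)@(5, 13): e=[66,-6,0] → .  [on edge]
  covered (10 px):
    . . . . . . . . . . .
    . . . . . . . X X X .
    . . . . . . X X X . .
    . . . . . X X . . . .
    . . . . X . . . . . .
    . . . X . . . . . . .
    . . . . . . . . . . .
T2:
  2·area = 58  (B↔C swapped to make it positive)
  edge (2, 2)→(8, 4): d=(6,2) right/bottom  bias=-1
  edge (8, 4)→(3, 12): d=(-5,8) right/bottom  bias=-1
  edge (3, 12)→(2, 2): d=(-1,-10) top-left  bias=+0
    (1,1)@(3, 3): e=[4,45,9] → X
    (2,1)@(5, 3): e=[0,29,29] → .  [on edge]
    (1,2)@(3, 5): e=[16,35,7] → X
    (2,2)@(5, 5): e=[12,19,27] → X
    (3,2)@(7, 5): e=[8,3,47] → X
    (4,2)@(9, 5): e=[4,-13,67] → .
    (5,2)@(11, 5): e=[0,-29,87] → .  [on edge]
    (1,3)@(3, 7): e=[28,25,5] → X
    (3,3)@(7, 7): e=[20,-7,45] → .
    (8,3)@(17, 7): e=[0,-87,145] → .  [on edge]
    (1,4)@(3, 9): e=[40,15,3] → X
    (2,4)@(5, 9): e=[36,-1,23] → .
  covered (8 px):
    . . . . . . . . . . .
    . X . . . . . . . . .
    . X X X . . . . . . .
    . X X . . . . . . . .
    . X . . . . . . . . .
    . X . . . . . . . . .
    . . . . . . . . . . .

Result: 23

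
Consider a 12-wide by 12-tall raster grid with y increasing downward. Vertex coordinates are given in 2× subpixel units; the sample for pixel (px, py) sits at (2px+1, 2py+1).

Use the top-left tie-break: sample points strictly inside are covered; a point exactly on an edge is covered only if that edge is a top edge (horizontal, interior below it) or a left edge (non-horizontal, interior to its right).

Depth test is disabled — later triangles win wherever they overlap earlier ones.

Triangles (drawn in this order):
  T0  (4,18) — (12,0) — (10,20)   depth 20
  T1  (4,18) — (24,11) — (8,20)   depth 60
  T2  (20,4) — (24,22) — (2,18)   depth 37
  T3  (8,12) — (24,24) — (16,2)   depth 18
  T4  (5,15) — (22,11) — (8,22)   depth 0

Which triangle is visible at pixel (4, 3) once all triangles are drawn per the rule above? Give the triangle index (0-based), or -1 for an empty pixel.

T0:
  2·area = 124
  edge (4, 18)→(12, 0): d=(8,-18) top-left  bias=+0
  edge (12, 0)→(10, 20): d=(-2,20) right/bottom  bias=-1
  edge (10, 20)→(4, 18): d=(-6,-2) top-left  bias=+0
    (5,1)@(11, 3): e=[6,14,104] → X
    (6,1)@(13, 3): e=[42,-26,108] → .
    (5,2)@(11, 5): e=[22,10,92] → X
    (6,2)@(13, 5): e=[58,-30,96] → .
    (4,3)@(9, 7): e=[2,46,76] → X
    (6,3)@(13, 7): e=[74,-34,84] → .
    (4,4)@(9, 9): e=[18,42,64] → X
    (6,4)@(13, 9): e=[90,-38,72] → .
    (4,5)@(9, 11): e=[34,38,52] → X
    (5,5)@(11, 11): e=[70,-2,56] → .
    (3,6)@(7, 13): e=[14,74,36] → X
    (5,6)@(11, 13): e=[86,-6,44] → .
    (0,8)@(1, 17): e=[-62,186,0] → .  [on edge]
    (3,9)@(7, 19): e=[62,62,0] → X  [on edge]
    (6,10)@(13, 21): e=[186,-62,0] → .  [on edge]
    (9,11)@(19, 23): e=[310,-186,0] → .  [on edge]
  covered (16 px):
    . . . . . . . . . . . .
    . . . . . X . . . . . .
    . . . . . X . . . . . .
    . . . . X X . . . . . .
    . . . . X X . . . . . .
    . . . . X . . . . . . .
    . . . X X . . . . . . .
    . . . X X . . . . . . .
    . . X X X . . . . . . .
    . . . X X . . . . . . .
    . . . . . . . . . . . .
    . . . . . . . . . . . .
T1:
  2·area = 68
  edge (4, 18)→(24, 11): d=(20,-7) top-left  bias=+0
  edge (24, 11)→(8, 20): d=(-16,9) right/bottom  bias=-1
  edge (8, 20)→(4, 18): d=(-4,-2) top-left  bias=+0
    (9,6)@(19, 13): e=[5,13,50] → X
    (10,6)@(21, 13): e=[19,-5,54] → .
    (6,7)@(13, 15): e=[3,35,30] → X
    (7,7)@(15, 15): e=[17,17,34] → X
    (8,7)@(17, 15): e=[31,-1,38] → .
    (9,7)@(19, 15): e=[45,-19,42] → .
    (3,8)@(7, 17): e=[1,57,10] → X
    (4,8)@(9, 17): e=[15,39,14] → X
    (5,8)@(11, 17): e=[29,21,18] → X
    (7,8)@(15, 17): e=[57,-15,26] → .
    (3,9)@(7, 19): e=[41,25,2] → X
    (5,9)@(11, 19): e=[69,-11,10] → .
  covered (9 px):
    . . . . . . . . . . . .
    . . . . . . . . . . . .
    . . . . . . . . . . . .
    . . . . . . . . . . . .
    . . . . . . . . . . . .
    . . . . . . . . . . . .
    . . . . . . . . . X . .
    . . . . . . X X . . . .
    . . . X X X X . . . . .
    . . . X X . . . . . . .
    . . . . . . . . . . . .
    . . . . . . . . . . . .
T2:
  2·area = 380
  edge (20, 4)→(24, 22): d=(4,18) right/bottom  bias=-1
  edge (24, 22)→(2, 18): d=(-22,-4) top-left  bias=+0
  edge (2, 18)→(20, 4): d=(18,-14) top-left  bias=+0
    (9,2)@(19, 5): e=[22,354,4] → X
    (10,2)@(21, 5): e=[-14,362,32] → .
    (8,3)@(17, 7): e=[66,302,12] → X
    (10,3)@(21, 7): e=[-6,318,68] → .
    (7,4)@(15, 9): e=[110,250,20] → X
    (10,4)@(21, 9): e=[2,274,104] → X
    (11,4)@(23, 9): e=[-34,282,132] → .
    (5,5)@(11, 11): e=[190,190,0] → X  [on edge]
    (6,5)@(13, 11): e=[154,198,28] → X
    (11,5)@(23, 11): e=[-26,238,168] → .
    (4,6)@(9, 13): e=[234,138,8] → X
    (11,6)@(23, 13): e=[-18,194,204] → .
  covered (48 px):
    . . . . . . . . . . . .
    . . . . . . . . . . . .
    . . . . . . . . . X . .
    . . . . . . . . X X . .
    . . . . . . . X X X X .
    . . . . . X X X X X X .
    . . . . X X X X X X X .
    . . . X X X X X X X X .
    . . X X X X X X X X X .
    . . . . X X X X X X X X
    . . . . . . . . . X X X
    . . . . . . . . . . . .
T3:
  2·area = 256  (B↔C swapped to make it positive)
  edge (8, 12)→(16, 2): d=(8,-10) top-left  bias=+0
  edge (16, 2)→(24, 24): d=(8,22) right/bottom  bias=-1
  edge (24, 24)→(8, 12): d=(-16,-12) top-left  bias=+0
    (7,2)@(15, 5): e=[14,46,196] → X
    (8,2)@(17, 5): e=[34,2,220] → X
    (9,2)@(19, 5): e=[54,-42,244] → .
    (6,3)@(13, 7): e=[10,106,140] → X
    (9,3)@(19, 7): e=[70,-26,212] → .
    (5,4)@(11, 9): e=[6,166,84] → X
    (9,4)@(19, 9): e=[86,-10,180] → .
    (4,5)@(9, 11): e=[2,226,28] → X
    (9,5)@(19, 11): e=[102,6,148] → X
    (10,5)@(21, 11): e=[122,-38,172] → .
    (4,6)@(9, 13): e=[18,242,-4] → .
    (5,6)@(11, 13): e=[38,198,20] → X
  covered (32 px):
    . . . . . . . . . . . .
    . . . . . . . . . . . .
    . . . . . . . X X . . .
    . . . . . . X X X . . .
    . . . . . X X X X . . .
    . . . . X X X X X X . .
    . . . . . X X X X X . .
    . . . . . . X X X X . .
    . . . . . . . X X X X .
    . . . . . . . . . X X .
    . . . . . . . . . . X .
    . . . . . . . . . . . X
T4:
  2·area = 131
  edge (5, 15)→(22, 11): d=(17,-4) top-left  bias=+0
  edge (22, 11)→(8, 22): d=(-14,11) right/bottom  bias=-1
  edge (8, 22)→(5, 15): d=(-3,-7) top-left  bias=+0
    (7,6)@(15, 13): e=[6,49,76] → X
    (8,6)@(17, 13): e=[14,27,90] → X
    (9,6)@(19, 13): e=[22,5,104] → X
    (10,6)@(21, 13): e=[30,-17,118] → .
    (2,7)@(5, 15): e=[0,131,0] → X  [on edge]
    (3,7)@(7, 15): e=[8,109,14] → X
    (4,7)@(9, 15): e=[16,87,28] → X
    (5,7)@(11, 15): e=[24,65,42] → X
    (6,7)@(13, 15): e=[32,43,56] → X
    (8,7)@(17, 15): e=[48,-1,84] → .
    (9,7)@(19, 15): e=[56,-23,98] → .
    (2,8)@(5, 17): e=[34,103,-6] → .
  covered (17 px):
    . . . . . . . . . . . .
    . . . . . . . . . . . .
    . . . . . . . . . . . .
    . . . . . . . . . . . .
    . . . . . . . . . . . .
    . . . . . . . . . . . .
    . . . . . . . X X X . .
    . . X X X X X X . . . .
    . . . X X X X . . . . .
    . . . X X X . . . . . .
    . . . . X . . . . . . .
    . . . . . . . . . . . .

Z-buffer (winner per pixel, '.' = empty):
  . . . . . . . . . . . .
  . . . . . 0 . . . . . .
  . . . . . 0 . 3 3 2 . .
  . . . . 0 0 3 3 3 2 . .
  . . . . 0 3 3 3 3 2 2 .
  . . . . 3 3 3 3 3 3 2 .
  . . . 0 2 3 3 4 4 4 2 .
  . . 4 4 4 4 4 4 3 3 2 .
  . . 2 4 4 4 4 3 3 3 3 .
  . . . 4 4 4 2 2 2 3 3 2
  . . . . 4 . . . . 2 3 2
  . . . . . . . . . . . 3

Final: 0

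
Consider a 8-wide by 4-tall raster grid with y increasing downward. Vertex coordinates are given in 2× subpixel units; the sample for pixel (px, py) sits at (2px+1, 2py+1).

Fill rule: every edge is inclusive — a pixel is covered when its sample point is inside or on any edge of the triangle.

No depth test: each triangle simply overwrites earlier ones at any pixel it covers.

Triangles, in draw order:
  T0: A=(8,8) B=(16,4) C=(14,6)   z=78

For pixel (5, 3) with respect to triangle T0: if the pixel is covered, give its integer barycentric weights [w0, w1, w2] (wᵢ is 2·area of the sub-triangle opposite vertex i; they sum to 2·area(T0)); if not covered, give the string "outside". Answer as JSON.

T0:
  2·area = 8
  edge (8, 8)→(16, 4): d=(8,-4) inclusive
  edge (16, 4)→(14, 6): d=(-2,2) inclusive
  edge (14, 6)→(8, 8): d=(-6,2) inclusive
    (7,2)@(15, 5): e=[4,0,4] → X  [on edge]
    (5,3)@(11, 7): e=[4,4,0] → X  [on edge]
    (6,3)@(13, 7): e=[12,0,-4] → .  [on edge]
    (7,3)@(15, 7): e=[20,-4,-8] → .
  covered (2 px):
    . . . . . . . .
    . . . . . . . .
    . . . . . . . X
    . . . . . X . .

Result: [4,0,4]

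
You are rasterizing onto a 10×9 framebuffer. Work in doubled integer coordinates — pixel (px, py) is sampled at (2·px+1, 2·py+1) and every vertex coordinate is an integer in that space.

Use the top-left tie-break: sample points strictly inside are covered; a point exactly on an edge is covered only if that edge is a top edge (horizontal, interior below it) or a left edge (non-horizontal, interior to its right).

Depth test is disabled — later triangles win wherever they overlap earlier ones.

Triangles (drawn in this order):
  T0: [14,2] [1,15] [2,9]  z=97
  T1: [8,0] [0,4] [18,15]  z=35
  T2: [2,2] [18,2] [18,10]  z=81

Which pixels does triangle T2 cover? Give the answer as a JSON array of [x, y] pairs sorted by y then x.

T0:
  2·area = 65
  edge (14, 2)→(1, 15): d=(-13,13) right/bottom  bias=-1
  edge (1, 15)→(2, 9): d=(1,-6) top-left  bias=+0
  edge (2, 9)→(14, 2): d=(12,-7) top-left  bias=+0
    (7,0)@(15, 1): e=[0,70,-5] → .  [on edge]
    (1,1)@(3, 3): e=[130,0,-65] → .  [on edge]
    (6,1)@(13, 3): e=[0,60,5] → .  [on edge]
    (4,2)@(9, 5): e=[26,38,1] → X
    (5,2)@(11, 5): e=[0,50,15] → .  [on edge]
    (3,3)@(7, 7): e=[26,28,11] → X
    (4,3)@(9, 7): e=[0,40,25] → .  [on edge]
    (1,4)@(3, 9): e=[52,6,7] → X
    (2,4)@(5, 9): e=[26,18,21] → X
    (3,4)@(7, 9): e=[0,30,35] → .  [on edge]
    (1,5)@(3, 11): e=[26,8,31] → X
    (2,5)@(5, 11): e=[0,20,45] → .  [on edge]
    (1,6)@(3, 13): e=[0,10,55] → .  [on edge]
    (0,7)@(1, 15): e=[0,0,65] → .  [on edge]
  covered (5 px):
    . . . . . . . . . .
    . . . . . . . . . .
    . . . . X . . . . .
    . . . X . . . . . .
    . X X . . . . . . .
    . X . . . . . . . .
    . . . . . . . . . .
    . . . . . . . . . .
    . . . . . . . . . .
T1:
  2·area = 160  (B↔C swapped to make it positive)
  edge (8, 0)→(18, 15): d=(10,15) right/bottom  bias=-1
  edge (18, 15)→(0, 4): d=(-18,-11) top-left  bias=+0
  edge (0, 4)→(8, 0): d=(8,-4) top-left  bias=+0
    (3,0)@(7, 1): e=[25,131,4] → X
    (4,0)@(9, 1): e=[-5,153,12] → .
    (1,1)@(3, 3): e=[105,51,4] → X
    (2,1)@(5, 3): e=[75,73,12] → X
    (4,1)@(9, 3): e=[15,117,28] → X
    (5,1)@(11, 3): e=[-15,139,36] → .
    (1,2)@(3, 5): e=[125,15,20] → X
    (5,2)@(11, 5): e=[5,103,52] → X
    (6,2)@(13, 5): e=[-25,125,60] → .
    (1,3)@(3, 7): e=[145,-21,36] → .
    (2,3)@(5, 7): e=[115,1,44] → X
    (6,3)@(13, 7): e=[-5,89,76] → .
  covered (20 px):
    . . . X . . . . . .
    . X X X X . . . . .
    . X X X X X . . . .
    . . X X X X . . . .
    . . . . X X X . . .
    . . . . . . X X . .
    . . . . . . . X . .
    . . . . . . . . . .
    . . . . . . . . . .
T2:
  2·area = 128
  edge (2, 2)→(18, 2): d=(16,0) top-left  bias=+0
  edge (18, 2)→(18, 10): d=(0,8) right/bottom  bias=-1
  edge (18, 10)→(2, 2): d=(-16,-8) top-left  bias=+0
    (2,1)@(5, 3): e=[16,104,8] → X
    (3,1)@(7, 3): e=[16,88,24] → X
    (4,1)@(9, 3): e=[16,72,40] → X
    (5,1)@(11, 3): e=[16,56,56] → X
    (6,1)@(13, 3): e=[16,40,72] → X
    (7,1)@(15, 3): e=[16,24,88] → X
    (8,1)@(17, 3): e=[16,8,104] → X
    (9,1)@(19, 3): e=[16,-8,120] → .
    (2,2)@(5, 5): e=[48,104,-24] → .
    (3,2)@(7, 5): e=[48,88,-8] → .
    (4,2)@(9, 5): e=[48,72,8] → X
    (9,2)@(19, 5): e=[48,-8,88] → .
  covered (16 px):
    . . . . . . . . . .
    . . X X X X X X X .
    . . . . X X X X X .
    . . . . . . X X X .
    . . . . . . . . X .
    . . . . . . . . . .
    . . . . . . . . . .
    . . . . . . . . . .
    . . . . . . . . . .

Result: [[2,1],[3,1],[4,1],[5,1],[6,1],[7,1],[8,1],[4,2],[5,2],[6,2],[7,2],[8,2],[6,3],[7,3],[8,3],[8,4]]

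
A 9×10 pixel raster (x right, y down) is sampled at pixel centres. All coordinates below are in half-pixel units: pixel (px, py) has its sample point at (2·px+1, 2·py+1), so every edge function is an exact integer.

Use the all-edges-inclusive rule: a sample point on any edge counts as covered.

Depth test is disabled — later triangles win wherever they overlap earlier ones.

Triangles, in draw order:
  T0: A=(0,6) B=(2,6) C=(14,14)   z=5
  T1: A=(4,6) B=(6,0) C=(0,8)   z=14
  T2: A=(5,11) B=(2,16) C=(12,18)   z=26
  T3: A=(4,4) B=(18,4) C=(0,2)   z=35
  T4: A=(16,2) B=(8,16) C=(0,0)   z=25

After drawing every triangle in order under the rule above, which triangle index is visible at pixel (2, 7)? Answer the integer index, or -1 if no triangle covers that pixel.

T0:
  2·area = 16
  edge (0, 6)→(2, 6): d=(2,0) inclusive
  edge (2, 6)→(14, 14): d=(12,8) inclusive
  edge (14, 14)→(0, 6): d=(-14,-8) inclusive
    (1,3)@(3, 7): e=[2,4,10] → #
    (2,3)@(5, 7): e=[2,-12,26] → ·
    (1,4)@(3, 9): e=[6,28,-18] → ·
    (4,5)@(9, 11): e=[10,4,2] → #
    (5,5)@(11, 11): e=[10,-12,18] → ·
    (4,6)@(9, 13): e=[14,28,-26] → ·
  covered (2 px):
    · · · · · · · · ·
    · · · · · · · · ·
    · · · · · · · · ·
    · # · · · · · · ·
    · · · · · · · · ·
    · · · · # · · · ·
    · · · · · · · · ·
    · · · · · · · · ·
    · · · · · · · · ·
    · · · · · · · · ·
T1:
  2·area = 20  (B↔C swapped to make it positive)
  edge (4, 6)→(0, 8): d=(-4,2) inclusive
  edge (0, 8)→(6, 0): d=(6,-8) inclusive
  edge (6, 0)→(4, 6): d=(-2,6) inclusive
    (2,1)@(5, 3): e=[10,10,0] → #  [on edge]
    (3,1)@(7, 3): e=[6,26,-12] → ·
    (1,2)@(3, 5): e=[6,6,8] → #
    (2,2)@(5, 5): e=[2,22,-4] → ·
    (0,3)@(1, 7): e=[2,2,16] → #
    (1,3)@(3, 7): e=[-2,18,4] → ·
    (0,4)@(1, 9): e=[-6,14,12] → ·
    (1,4)@(3, 9): e=[-10,30,0] → ·  [on edge]
    (0,7)@(1, 15): e=[-30,50,0] → ·  [on edge]
  covered (3 px):
    · · · · · · · · ·
    · · # · · · · · ·
    · # · · · · · · ·
    # · · · · · · · ·
    · · · · · · · · ·
    · · · · · · · · ·
    · · · · · · · · ·
    · · · · · · · · ·
    · · · · · · · · ·
    · · · · · · · · ·
T2:
  2·area = 56  (B↔C swapped to make it positive)
  edge (5, 11)→(12, 18): d=(7,7) inclusive
  edge (12, 18)→(2, 16): d=(-10,-2) inclusive
  edge (2, 16)→(5, 11): d=(3,-5) inclusive
    (5,0)@(11, 1): e=[-112,168,0] → ·  [on edge]
    (0,3)@(1, 7): e=[0,88,-32] → ·  [on edge]
    (1,4)@(3, 9): e=[0,72,-16] → ·  [on edge]
    (2,5)@(5, 11): e=[0,56,0] → #  [on edge]
    (3,5)@(7, 11): e=[-14,60,10] → ·
    (2,6)@(5, 13): e=[14,36,6] → #
    (3,6)@(7, 13): e=[0,40,16] → #  [on edge]
    (4,6)@(9, 13): e=[-14,44,26] → ·
    (1,7)@(3, 15): e=[42,12,2] → #
    (4,7)@(9, 15): e=[0,24,32] → #  [on edge]
    (5,7)@(11, 15): e=[-14,28,42] → ·
    (1,8)@(3, 17): e=[56,-8,8] → ·
    (3,8)@(7, 17): e=[28,0,28] → #  [on edge]
    (5,8)@(11, 17): e=[0,8,48] → #  [on edge]
    (6,9)@(13, 19): e=[0,-8,64] → ·  [on edge]
    (8,9)@(17, 19): e=[-28,0,84] → ·  [on edge]
  covered (10 px):
    · · · · · · · · ·
    · · · · · · · · ·
    · · · · · · · · ·
    · · · · · · · · ·
    · · · · · · · · ·
    · · # · · · · · ·
    · · # # · · · · ·
    · # # # # · · · ·
    · · · # # # · · ·
    · · · · · · · · ·
T3:
  2·area = 28  (B↔C swapped to make it positive)
  edge (4, 4)→(0, 2): d=(-4,-2) inclusive
  edge (0, 2)→(18, 4): d=(18,2) inclusive
  edge (18, 4)→(4, 4): d=(-14,0) inclusive
    (1,1)@(3, 3): e=[2,12,14] → #
    (2,1)@(5, 3): e=[6,8,14] → #
    (3,1)@(7, 3): e=[10,4,14] → #
    (4,1)@(9, 3): e=[14,0,14] → #  [on edge]
    (5,1)@(11, 3): e=[18,-4,14] → ·
    (1,2)@(3, 5): e=[-6,48,-14] → ·
    (2,2)@(5, 5): e=[-2,44,-14] → ·
    (3,2)@(7, 5): e=[2,40,-14] → ·
    (4,2)@(9, 5): e=[6,36,-14] → ·
  covered (4 px):
    · · · · · · · · ·
    · # # # # · · · ·
    · · · · · · · · ·
    · · · · · · · · ·
    · · · · · · · · ·
    · · · · · · · · ·
    · · · · · · · · ·
    · · · · · · · · ·
    · · · · · · · · ·
    · · · · · · · · ·
T4:
  2·area = 240
  edge (16, 2)→(8, 16): d=(-8,14) inclusive
  edge (8, 16)→(0, 0): d=(-8,-16) inclusive
  edge (0, 0)→(16, 2): d=(16,2) inclusive
    (0,0)@(1, 1): e=[218,8,14] → #
    (1,0)@(3, 1): e=[190,40,10] → #
    (2,0)@(5, 1): e=[162,72,6] → #
    (3,0)@(7, 1): e=[134,104,2] → #
    (4,0)@(9, 1): e=[106,136,-2] → ·
    (0,1)@(1, 3): e=[202,-8,46] → ·
    (1,1)@(3, 3): e=[174,24,42] → #
    (4,1)@(9, 3): e=[90,120,30] → #
    (5,1)@(11, 3): e=[62,152,26] → #
    (6,1)@(13, 3): e=[34,184,22] → #
    (7,1)@(15, 3): e=[6,216,18] → #
    (8,1)@(17, 3): e=[-22,248,14] → ·
  covered (30 px):
    # # # # · · · · ·
    · # # # # # # # ·
    · # # # # # # · ·
    · · # # # # # · ·
    · · # # # # · · ·
    · · · # # · · · ·
    · · · # # · · · ·
    · · · · · · · · ·
    · · · · · · · · ·
    · · · · · · · · ·

Z-buffer (winner per pixel, '.' = empty):
  4 4 4 4 . . . . .
  . 4 4 4 4 4 4 4 .
  . 4 4 4 4 4 4 . .
  1 0 4 4 4 4 4 . .
  . . 4 4 4 4 . . .
  . . 2 4 4 . . . .
  . . 2 4 4 . . . .
  . 2 2 2 2 . . . .
  . . . 2 2 2 . . .
  . . . . . . . . .

Final: 2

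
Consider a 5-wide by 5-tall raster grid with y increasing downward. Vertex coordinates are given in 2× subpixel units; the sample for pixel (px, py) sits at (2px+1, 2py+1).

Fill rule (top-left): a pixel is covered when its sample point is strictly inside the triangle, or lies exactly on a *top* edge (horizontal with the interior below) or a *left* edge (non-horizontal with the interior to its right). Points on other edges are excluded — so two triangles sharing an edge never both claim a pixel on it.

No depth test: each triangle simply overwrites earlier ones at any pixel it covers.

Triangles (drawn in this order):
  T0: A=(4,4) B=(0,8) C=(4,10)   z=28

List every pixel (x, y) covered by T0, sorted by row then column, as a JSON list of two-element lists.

T0:
  2·area = 24  (B↔C swapped to make it positive)
  edge (4, 4)→(4, 10): d=(0,6) right/bottom  bias=-1
  edge (4, 10)→(0, 8): d=(-4,-2) top-left  bias=+0
  edge (0, 8)→(4, 4): d=(4,-4) top-left  bias=+0
    (3,0)@(7, 1): e=[-18,42,0] → ·  [on edge]
    (2,1)@(5, 3): e=[-6,30,0] → ·  [on edge]
    (1,2)@(3, 5): e=[6,18,0] → █  [on edge]
    (2,2)@(5, 5): e=[-6,22,8] → ·
    (0,3)@(1, 7): e=[18,6,0] → █  [on edge]
    (2,3)@(5, 7): e=[-6,14,16] → ·
    (0,4)@(1, 9): e=[18,-2,8] → ·
    (1,4)@(3, 9): e=[6,2,16] → █
    (2,4)@(5, 9): e=[-6,6,24] → ·
  covered (4 px):
    · · · · ·
    · · · · ·
    · █ · · ·
    █ █ · · ·
    · █ · · ·

Result: [[1,2],[0,3],[1,3],[1,4]]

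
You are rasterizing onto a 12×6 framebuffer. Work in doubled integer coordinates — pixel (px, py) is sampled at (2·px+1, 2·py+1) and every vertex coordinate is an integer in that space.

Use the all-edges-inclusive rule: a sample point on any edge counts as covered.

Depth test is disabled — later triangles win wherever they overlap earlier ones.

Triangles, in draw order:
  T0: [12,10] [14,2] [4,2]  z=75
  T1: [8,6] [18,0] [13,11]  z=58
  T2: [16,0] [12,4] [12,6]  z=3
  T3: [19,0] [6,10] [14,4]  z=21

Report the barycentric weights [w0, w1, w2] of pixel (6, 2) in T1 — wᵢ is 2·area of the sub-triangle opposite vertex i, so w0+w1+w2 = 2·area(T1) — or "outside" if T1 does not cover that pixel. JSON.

T0:
  2·area = 80  (B↔C swapped to make it positive)
  edge (12, 10)→(4, 2): d=(-8,-8) inclusive
  edge (4, 2)→(14, 2): d=(10,0) inclusive
  edge (14, 2)→(12, 10): d=(-2,8) inclusive
    (1,0)@(3, 1): e=[0,-10,90] → ·  [on edge]
    (2,1)@(5, 3): e=[0,10,70] → #  [on edge]
    (3,1)@(7, 3): e=[16,10,54] → #
    (4,1)@(9, 3): e=[32,10,38] → #
    (5,1)@(11, 3): e=[48,10,22] → #
    (6,1)@(13, 3): e=[64,10,6] → #
    (7,1)@(15, 3): e=[80,10,-10] → ·
    (2,2)@(5, 5): e=[-16,30,66] → ·
    (3,2)@(7, 5): e=[0,30,50] → #  [on edge]
    (7,2)@(15, 5): e=[64,30,-14] → ·
    (3,3)@(7, 7): e=[-16,50,46] → ·
    (4,3)@(9, 7): e=[0,50,30] → #  [on edge]
    (5,4)@(11, 9): e=[0,70,10] → #  [on edge]
    (6,5)@(13, 11): e=[0,90,-10] → ·  [on edge]
  covered (12 px):
    · · · · · · · · · · · ·
    · · # # # # # · · · · ·
    · · · # # # # · · · · ·
    · · · · # # · · · · · ·
    · · · · · # · · · · · ·
    · · · · · · · · · · · ·
T1:
  2·area = 80
  edge (8, 6)→(18, 0): d=(10,-6) inclusive
  edge (18, 0)→(13, 11): d=(-5,11) inclusive
  edge (13, 11)→(8, 6): d=(-5,-5) inclusive
    (1,0)@(3, 1): e=[-80,160,0] → ·  [on edge]
    (8,0)@(17, 1): e=[4,6,70] → #
    (9,0)@(19, 1): e=[16,-16,80] → ·
    (2,1)@(5, 3): e=[-48,128,0] → ·  [on edge]
    (6,1)@(13, 3): e=[0,40,40] → #  [on edge]
    (7,1)@(15, 3): e=[12,18,50] → #
    (8,1)@(17, 3): e=[24,-4,60] → ·
    (3,2)@(7, 5): e=[-16,96,0] → ·  [on edge]
    (5,2)@(11, 5): e=[8,52,20] → #
    (8,2)@(17, 5): e=[44,-14,50] → ·
    (4,3)@(9, 7): e=[16,64,0] → #  [on edge]
    (7,3)@(15, 7): e=[52,-2,30] → ·
    (1,4)@(3, 9): e=[0,120,-40] → ·  [on edge]
    (5,4)@(11, 9): e=[48,32,0] → #  [on edge]
    (6,5)@(13, 11): e=[80,0,0] → #  [on edge]
  covered (12 px):
    · · · · · · · · # · · ·
    · · · · · · # # · · · ·
    · · · · · # # # · · · ·
    · · · · # # # · · · · ·
    · · · · · # # · · · · ·
    · · · · · · # · · · · ·
T2:
  2·area = 8  (B↔C swapped to make it positive)
  edge (16, 0)→(12, 6): d=(-4,6) inclusive
  edge (12, 6)→(12, 4): d=(0,-2) inclusive
  edge (12, 4)→(16, 0): d=(4,-4) inclusive
    (7,0)@(15, 1): e=[2,6,0] → #  [on edge]
    (8,0)@(17, 1): e=[-10,10,8] → ·
    (6,1)@(13, 3): e=[6,2,0] → #  [on edge]
    (7,1)@(15, 3): e=[-6,6,8] → ·
    (5,2)@(11, 5): e=[10,-2,0] → ·  [on edge]
    (6,2)@(13, 5): e=[-2,2,8] → ·
    (4,3)@(9, 7): e=[14,-6,0] → ·  [on edge]
    (3,4)@(7, 9): e=[18,-10,0] → ·  [on edge]
    (2,5)@(5, 11): e=[22,-14,0] → ·  [on edge]
  covered (2 px):
    · · · · · · · # · · · ·
    · · · · · · # · · · · ·
    · · · · · · · · · · · ·
    · · · · · · · · · · · ·
    · · · · · · · · · · · ·
    · · · · · · · · · · · ·
T3:
  2·area = 2  (B↔C swapped to make it positive)
  edge (19, 0)→(14, 4): d=(-5,4) inclusive
  edge (14, 4)→(6, 10): d=(-8,6) inclusive
  edge (6, 10)→(19, 0): d=(13,-10) inclusive
  covered (0 px):
    · · · · · · · · · · · ·
    · · · · · · · · · · · ·
    · · · · · · · · · · · ·
    · · · · · · · · · · · ·
    · · · · · · · · · · · ·
    · · · · · · · · · · · ·

Result: [30,30,20]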